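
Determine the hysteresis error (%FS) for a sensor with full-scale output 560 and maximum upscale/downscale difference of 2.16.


Hysteresis = (max difference / full scale) * 100%.
H = (2.16 / 560) * 100
H = 0.386 %FS

0.386 %FS


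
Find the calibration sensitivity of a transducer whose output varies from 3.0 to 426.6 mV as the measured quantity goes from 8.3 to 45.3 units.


Sensitivity = (y2 - y1) / (x2 - x1).
S = (426.6 - 3.0) / (45.3 - 8.3)
S = 423.6 / 37.0
S = 11.4486 mV/unit

11.4486 mV/unit


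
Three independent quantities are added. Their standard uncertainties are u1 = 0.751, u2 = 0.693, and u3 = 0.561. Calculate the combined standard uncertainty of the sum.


For a sum of independent quantities, uc = sqrt(u1^2 + u2^2 + u3^2).
uc = sqrt(0.751^2 + 0.693^2 + 0.561^2)
uc = sqrt(0.564001 + 0.480249 + 0.314721)
uc = 1.1657

1.1657


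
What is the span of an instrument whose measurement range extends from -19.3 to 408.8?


Span = upper range - lower range.
Span = 408.8 - (-19.3)
Span = 428.1

428.1


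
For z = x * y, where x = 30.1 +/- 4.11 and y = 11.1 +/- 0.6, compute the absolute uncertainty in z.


For a product z = x*y, the relative uncertainty is:
uz/z = sqrt((ux/x)^2 + (uy/y)^2)
Relative uncertainties: ux/x = 4.11/30.1 = 0.136545
uy/y = 0.6/11.1 = 0.054054
z = 30.1 * 11.1 = 334.1
uz = 334.1 * sqrt(0.136545^2 + 0.054054^2) = 49.066

49.066


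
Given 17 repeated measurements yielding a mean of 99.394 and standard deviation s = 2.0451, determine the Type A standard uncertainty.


The standard uncertainty for Type A evaluation is u = s / sqrt(n).
u = 2.0451 / sqrt(17)
u = 2.0451 / 4.1231
u = 0.496

0.496


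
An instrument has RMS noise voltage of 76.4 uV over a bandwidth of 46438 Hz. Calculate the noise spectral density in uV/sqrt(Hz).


Noise spectral density = Vrms / sqrt(BW).
NSD = 76.4 / sqrt(46438)
NSD = 76.4 / 215.4948
NSD = 0.3545 uV/sqrt(Hz)

0.3545 uV/sqrt(Hz)


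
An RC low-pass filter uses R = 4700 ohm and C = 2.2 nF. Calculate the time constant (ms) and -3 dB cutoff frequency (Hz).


Time constant: tau = R * C.
tau = 4700 * 2.20e-09 = 1.034e-05 s
tau = 0.0103 ms
Cutoff frequency: fc = 1 / (2*pi*R*C).
fc = 1 / (2*pi*1.034e-05) = 15392.16 Hz

tau = 0.0103 ms, fc = 15392.16 Hz


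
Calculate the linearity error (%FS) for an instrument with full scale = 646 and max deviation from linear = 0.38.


Linearity error = (max deviation / full scale) * 100%.
Linearity = (0.38 / 646) * 100
Linearity = 0.059 %FS

0.059 %FS


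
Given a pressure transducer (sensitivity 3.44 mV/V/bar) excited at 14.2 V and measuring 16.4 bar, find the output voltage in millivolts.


Output = sensitivity * Vex * P.
Vout = 3.44 * 14.2 * 16.4
Vout = 48.848 * 16.4
Vout = 801.11 mV

801.11 mV


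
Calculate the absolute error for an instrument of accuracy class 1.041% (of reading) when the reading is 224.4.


Absolute error = (accuracy% / 100) * reading.
Error = (1.041 / 100) * 224.4
Error = 0.01041 * 224.4
Error = 2.336

2.336


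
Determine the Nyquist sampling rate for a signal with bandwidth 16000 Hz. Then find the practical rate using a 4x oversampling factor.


By Nyquist theorem, fs_min = 2 * fmax.
fs_min = 2 * 16000 = 32000 Hz
Practical rate = 4 * fs_min = 4 * 32000 = 128000 Hz

fs_min = 32000 Hz, fs_practical = 128000 Hz


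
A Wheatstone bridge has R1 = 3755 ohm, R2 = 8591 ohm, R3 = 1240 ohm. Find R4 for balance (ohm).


At balance: R1*R4 = R2*R3, so R4 = R2*R3/R1.
R4 = 8591 * 1240 / 3755
R4 = 10652840 / 3755
R4 = 2836.97 ohm

2836.97 ohm


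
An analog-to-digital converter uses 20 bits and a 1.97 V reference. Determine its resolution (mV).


The resolution (LSB) of an ADC is Vref / 2^n.
LSB = 1.97 / 2^20
LSB = 1.97 / 1048576
LSB = 1.88e-06 V = 0.00187874 mV

0.00187874 mV


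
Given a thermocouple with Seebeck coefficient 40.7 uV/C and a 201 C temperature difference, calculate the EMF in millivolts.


The thermocouple output V = sensitivity * dT.
V = 40.7 uV/C * 201 C
V = 8180.7 uV
V = 8.181 mV

8.181 mV


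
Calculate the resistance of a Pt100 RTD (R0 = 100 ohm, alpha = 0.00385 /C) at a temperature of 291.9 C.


The RTD equation: Rt = R0 * (1 + alpha * T).
Rt = 100 * (1 + 0.00385 * 291.9)
Rt = 100 * (1 + 1.123815)
Rt = 100 * 2.123815
Rt = 212.381 ohm

212.381 ohm


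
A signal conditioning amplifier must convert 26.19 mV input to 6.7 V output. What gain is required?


Gain = Vout / Vin (converting to same units).
G = 6.7 V / 26.19 mV
G = 6700.0 mV / 26.19 mV
G = 255.82

255.82


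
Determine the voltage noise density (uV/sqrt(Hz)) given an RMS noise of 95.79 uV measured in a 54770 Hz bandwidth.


Noise spectral density = Vrms / sqrt(BW).
NSD = 95.79 / sqrt(54770)
NSD = 95.79 / 234.0299
NSD = 0.4093 uV/sqrt(Hz)

0.4093 uV/sqrt(Hz)


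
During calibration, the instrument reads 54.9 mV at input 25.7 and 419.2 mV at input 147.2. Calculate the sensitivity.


Sensitivity = (y2 - y1) / (x2 - x1).
S = (419.2 - 54.9) / (147.2 - 25.7)
S = 364.3 / 121.5
S = 2.9984 mV/unit

2.9984 mV/unit


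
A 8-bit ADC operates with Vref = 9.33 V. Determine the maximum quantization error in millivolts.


The maximum quantization error is +/- LSB/2.
LSB = Vref / 2^n = 9.33 / 256 = 0.03644531 V
Max error = LSB / 2 = 0.03644531 / 2 = 0.01822266 V
Max error = 18.2227 mV

18.2227 mV


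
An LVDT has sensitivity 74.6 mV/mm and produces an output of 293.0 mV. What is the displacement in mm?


Displacement = Vout / sensitivity.
d = 293.0 / 74.6
d = 3.928 mm

3.928 mm


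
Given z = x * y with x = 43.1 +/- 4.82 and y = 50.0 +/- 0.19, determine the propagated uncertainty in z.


For a product z = x*y, the relative uncertainty is:
uz/z = sqrt((ux/x)^2 + (uy/y)^2)
Relative uncertainties: ux/x = 4.82/43.1 = 0.111833
uy/y = 0.19/50.0 = 0.0038
z = 43.1 * 50.0 = 2155.0
uz = 2155.0 * sqrt(0.111833^2 + 0.0038^2) = 241.139

241.139


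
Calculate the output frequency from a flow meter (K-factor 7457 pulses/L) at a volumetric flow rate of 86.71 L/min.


Frequency = K * Q / 60 (converting L/min to L/s).
f = 7457 * 86.71 / 60
f = 646596.47 / 60
f = 10776.61 Hz

10776.61 Hz


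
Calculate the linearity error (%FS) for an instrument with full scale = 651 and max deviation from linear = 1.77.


Linearity error = (max deviation / full scale) * 100%.
Linearity = (1.77 / 651) * 100
Linearity = 0.272 %FS

0.272 %FS


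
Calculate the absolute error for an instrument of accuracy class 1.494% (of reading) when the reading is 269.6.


Absolute error = (accuracy% / 100) * reading.
Error = (1.494 / 100) * 269.6
Error = 0.01494 * 269.6
Error = 4.0278

4.0278


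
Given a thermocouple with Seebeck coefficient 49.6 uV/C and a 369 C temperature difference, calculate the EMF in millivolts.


The thermocouple output V = sensitivity * dT.
V = 49.6 uV/C * 369 C
V = 18302.4 uV
V = 18.302 mV

18.302 mV


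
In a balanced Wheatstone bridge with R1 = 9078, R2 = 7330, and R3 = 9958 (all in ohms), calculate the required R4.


At balance: R1*R4 = R2*R3, so R4 = R2*R3/R1.
R4 = 7330 * 9958 / 9078
R4 = 72992140 / 9078
R4 = 8040.55 ohm

8040.55 ohm


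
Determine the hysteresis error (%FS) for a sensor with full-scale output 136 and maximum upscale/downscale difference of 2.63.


Hysteresis = (max difference / full scale) * 100%.
H = (2.63 / 136) * 100
H = 1.934 %FS

1.934 %FS


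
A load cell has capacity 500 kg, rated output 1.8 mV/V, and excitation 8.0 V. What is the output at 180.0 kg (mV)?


Vout = rated_output * Vex * (load / capacity).
Vout = 1.8 * 8.0 * (180.0 / 500)
Vout = 1.8 * 8.0 * 0.36
Vout = 5.184 mV

5.184 mV


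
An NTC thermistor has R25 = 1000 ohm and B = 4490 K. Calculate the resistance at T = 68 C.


NTC thermistor equation: Rt = R25 * exp(B * (1/T - 1/T25)).
T in Kelvin: 341.15 K, T25 = 298.15 K
1/T - 1/T25 = 1/341.15 - 1/298.15 = -0.00042275
B * (1/T - 1/T25) = 4490 * -0.00042275 = -1.8982
Rt = 1000 * exp(-1.8982) = 149.8 ohm

149.8 ohm


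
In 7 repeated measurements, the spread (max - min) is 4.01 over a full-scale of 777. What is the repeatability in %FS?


Repeatability = (spread / full scale) * 100%.
R = (4.01 / 777) * 100
R = 0.516 %FS

0.516 %FS


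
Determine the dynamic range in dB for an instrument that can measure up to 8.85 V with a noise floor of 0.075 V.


Dynamic range = 20 * log10(Vmax / Vnoise).
DR = 20 * log10(8.85 / 0.075)
DR = 20 * log10(118.0)
DR = 41.44 dB

41.44 dB


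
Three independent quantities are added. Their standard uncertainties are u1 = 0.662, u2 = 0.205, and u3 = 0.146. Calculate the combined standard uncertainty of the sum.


For a sum of independent quantities, uc = sqrt(u1^2 + u2^2 + u3^2).
uc = sqrt(0.662^2 + 0.205^2 + 0.146^2)
uc = sqrt(0.438244 + 0.042025 + 0.021316)
uc = 0.7082

0.7082


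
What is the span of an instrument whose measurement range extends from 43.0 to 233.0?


Span = upper range - lower range.
Span = 233.0 - (43.0)
Span = 190.0

190.0


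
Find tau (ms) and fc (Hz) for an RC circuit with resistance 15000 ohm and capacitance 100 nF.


Time constant: tau = R * C.
tau = 15000 * 1.00e-07 = 0.0015 s
tau = 1.5 ms
Cutoff frequency: fc = 1 / (2*pi*R*C).
fc = 1 / (2*pi*0.0015) = 106.1 Hz

tau = 1.5 ms, fc = 106.1 Hz


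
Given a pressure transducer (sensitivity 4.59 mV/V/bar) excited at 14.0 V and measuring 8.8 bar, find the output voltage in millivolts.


Output = sensitivity * Vex * P.
Vout = 4.59 * 14.0 * 8.8
Vout = 64.26 * 8.8
Vout = 565.49 mV

565.49 mV


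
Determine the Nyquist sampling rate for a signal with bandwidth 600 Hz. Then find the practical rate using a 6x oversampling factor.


By Nyquist theorem, fs_min = 2 * fmax.
fs_min = 2 * 600 = 1200 Hz
Practical rate = 6 * fs_min = 6 * 1200 = 7200 Hz

fs_min = 1200 Hz, fs_practical = 7200 Hz


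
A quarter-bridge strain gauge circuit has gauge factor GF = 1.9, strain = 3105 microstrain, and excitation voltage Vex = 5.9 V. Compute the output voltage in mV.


Quarter bridge output: Vout = (GF * epsilon * Vex) / 4.
Vout = (1.9 * 3105e-6 * 5.9) / 4
Vout = 0.03480705 / 4 V
Vout = 0.00870176 V = 8.7018 mV

8.7018 mV


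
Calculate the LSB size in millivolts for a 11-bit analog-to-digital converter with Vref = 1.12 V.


The resolution (LSB) of an ADC is Vref / 2^n.
LSB = 1.12 / 2^11
LSB = 1.12 / 2048
LSB = 0.00054688 V = 0.546875 mV

0.546875 mV


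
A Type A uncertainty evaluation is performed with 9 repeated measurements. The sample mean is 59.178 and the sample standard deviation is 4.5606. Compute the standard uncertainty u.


The standard uncertainty for Type A evaluation is u = s / sqrt(n).
u = 4.5606 / sqrt(9)
u = 4.5606 / 3.0
u = 1.5202

1.5202


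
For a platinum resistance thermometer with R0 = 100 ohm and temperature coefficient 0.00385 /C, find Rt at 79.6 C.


The RTD equation: Rt = R0 * (1 + alpha * T).
Rt = 100 * (1 + 0.00385 * 79.6)
Rt = 100 * (1 + 0.30646)
Rt = 100 * 1.30646
Rt = 130.646 ohm

130.646 ohm


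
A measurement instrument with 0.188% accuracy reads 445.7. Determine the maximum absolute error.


Absolute error = (accuracy% / 100) * reading.
Error = (0.188 / 100) * 445.7
Error = 0.00188 * 445.7
Error = 0.8379

0.8379


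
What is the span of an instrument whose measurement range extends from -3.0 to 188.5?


Span = upper range - lower range.
Span = 188.5 - (-3.0)
Span = 191.5

191.5


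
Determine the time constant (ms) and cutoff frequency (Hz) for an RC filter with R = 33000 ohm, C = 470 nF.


Time constant: tau = R * C.
tau = 33000 * 4.70e-07 = 0.01551 s
tau = 15.51 ms
Cutoff frequency: fc = 1 / (2*pi*R*C).
fc = 1 / (2*pi*0.01551) = 10.26 Hz

tau = 15.51 ms, fc = 10.26 Hz


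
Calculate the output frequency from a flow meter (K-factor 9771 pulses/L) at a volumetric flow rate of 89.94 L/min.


Frequency = K * Q / 60 (converting L/min to L/s).
f = 9771 * 89.94 / 60
f = 878803.74 / 60
f = 14646.73 Hz

14646.73 Hz


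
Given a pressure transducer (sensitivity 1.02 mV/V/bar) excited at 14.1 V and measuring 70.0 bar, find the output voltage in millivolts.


Output = sensitivity * Vex * P.
Vout = 1.02 * 14.1 * 70.0
Vout = 14.382 * 70.0
Vout = 1006.74 mV

1006.74 mV


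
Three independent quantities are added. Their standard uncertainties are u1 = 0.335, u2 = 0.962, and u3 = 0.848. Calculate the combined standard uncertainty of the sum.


For a sum of independent quantities, uc = sqrt(u1^2 + u2^2 + u3^2).
uc = sqrt(0.335^2 + 0.962^2 + 0.848^2)
uc = sqrt(0.112225 + 0.925444 + 0.719104)
uc = 1.3254

1.3254


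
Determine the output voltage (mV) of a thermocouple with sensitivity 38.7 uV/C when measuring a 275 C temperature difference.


The thermocouple output V = sensitivity * dT.
V = 38.7 uV/C * 275 C
V = 10642.5 uV
V = 10.643 mV

10.643 mV


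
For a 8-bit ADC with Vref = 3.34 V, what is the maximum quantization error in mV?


The maximum quantization error is +/- LSB/2.
LSB = Vref / 2^n = 3.34 / 256 = 0.01304687 V
Max error = LSB / 2 = 0.01304687 / 2 = 0.00652344 V
Max error = 6.5234 mV

6.5234 mV


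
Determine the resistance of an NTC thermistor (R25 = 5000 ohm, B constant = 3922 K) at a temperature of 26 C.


NTC thermistor equation: Rt = R25 * exp(B * (1/T - 1/T25)).
T in Kelvin: 299.15 K, T25 = 298.15 K
1/T - 1/T25 = 1/299.15 - 1/298.15 = -1.121e-05
B * (1/T - 1/T25) = 3922 * -1.121e-05 = -0.044
Rt = 5000 * exp(-0.044) = 4784.9 ohm

4784.9 ohm


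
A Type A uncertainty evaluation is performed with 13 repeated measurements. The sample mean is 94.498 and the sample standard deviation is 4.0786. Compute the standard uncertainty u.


The standard uncertainty for Type A evaluation is u = s / sqrt(n).
u = 4.0786 / sqrt(13)
u = 4.0786 / 3.6056
u = 1.1312

1.1312


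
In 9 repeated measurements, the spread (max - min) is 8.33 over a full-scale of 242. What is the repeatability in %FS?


Repeatability = (spread / full scale) * 100%.
R = (8.33 / 242) * 100
R = 3.442 %FS

3.442 %FS


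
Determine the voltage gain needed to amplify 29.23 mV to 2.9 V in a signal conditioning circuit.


Gain = Vout / Vin (converting to same units).
G = 2.9 V / 29.23 mV
G = 2900.0 mV / 29.23 mV
G = 99.21

99.21


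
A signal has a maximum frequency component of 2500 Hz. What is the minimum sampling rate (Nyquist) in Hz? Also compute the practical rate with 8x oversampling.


By Nyquist theorem, fs_min = 2 * fmax.
fs_min = 2 * 2500 = 5000 Hz
Practical rate = 8 * fs_min = 8 * 5000 = 40000 Hz

fs_min = 5000 Hz, fs_practical = 40000 Hz


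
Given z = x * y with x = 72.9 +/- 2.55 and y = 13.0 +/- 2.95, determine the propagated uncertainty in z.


For a product z = x*y, the relative uncertainty is:
uz/z = sqrt((ux/x)^2 + (uy/y)^2)
Relative uncertainties: ux/x = 2.55/72.9 = 0.034979
uy/y = 2.95/13.0 = 0.226923
z = 72.9 * 13.0 = 947.7
uz = 947.7 * sqrt(0.034979^2 + 0.226923^2) = 217.595

217.595


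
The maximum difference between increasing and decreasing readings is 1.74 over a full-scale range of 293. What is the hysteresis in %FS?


Hysteresis = (max difference / full scale) * 100%.
H = (1.74 / 293) * 100
H = 0.594 %FS

0.594 %FS


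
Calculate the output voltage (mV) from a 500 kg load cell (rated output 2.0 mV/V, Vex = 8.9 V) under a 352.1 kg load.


Vout = rated_output * Vex * (load / capacity).
Vout = 2.0 * 8.9 * (352.1 / 500)
Vout = 2.0 * 8.9 * 0.7042
Vout = 12.535 mV

12.535 mV


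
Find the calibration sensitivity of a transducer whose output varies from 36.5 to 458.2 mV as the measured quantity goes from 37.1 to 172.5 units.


Sensitivity = (y2 - y1) / (x2 - x1).
S = (458.2 - 36.5) / (172.5 - 37.1)
S = 421.7 / 135.4
S = 3.1145 mV/unit

3.1145 mV/unit


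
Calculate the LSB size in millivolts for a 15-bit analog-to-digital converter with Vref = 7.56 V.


The resolution (LSB) of an ADC is Vref / 2^n.
LSB = 7.56 / 2^15
LSB = 7.56 / 32768
LSB = 0.00023071 V = 0.23071289 mV

0.23071289 mV


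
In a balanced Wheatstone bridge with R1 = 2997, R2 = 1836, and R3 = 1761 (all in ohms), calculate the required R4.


At balance: R1*R4 = R2*R3, so R4 = R2*R3/R1.
R4 = 1836 * 1761 / 2997
R4 = 3233196 / 2997
R4 = 1078.81 ohm

1078.81 ohm


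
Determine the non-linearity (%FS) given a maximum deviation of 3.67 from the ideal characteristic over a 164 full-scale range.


Linearity error = (max deviation / full scale) * 100%.
Linearity = (3.67 / 164) * 100
Linearity = 2.238 %FS

2.238 %FS


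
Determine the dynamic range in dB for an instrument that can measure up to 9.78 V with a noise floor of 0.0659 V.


Dynamic range = 20 * log10(Vmax / Vnoise).
DR = 20 * log10(9.78 / 0.0659)
DR = 20 * log10(148.41)
DR = 43.43 dB

43.43 dB


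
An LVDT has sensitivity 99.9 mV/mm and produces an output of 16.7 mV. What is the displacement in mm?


Displacement = Vout / sensitivity.
d = 16.7 / 99.9
d = 0.167 mm

0.167 mm


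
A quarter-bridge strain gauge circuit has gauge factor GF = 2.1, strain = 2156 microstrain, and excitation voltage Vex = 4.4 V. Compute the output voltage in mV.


Quarter bridge output: Vout = (GF * epsilon * Vex) / 4.
Vout = (2.1 * 2156e-6 * 4.4) / 4
Vout = 0.01992144 / 4 V
Vout = 0.00498036 V = 4.9804 mV

4.9804 mV


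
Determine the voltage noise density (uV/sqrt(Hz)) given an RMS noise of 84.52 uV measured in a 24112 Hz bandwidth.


Noise spectral density = Vrms / sqrt(BW).
NSD = 84.52 / sqrt(24112)
NSD = 84.52 / 155.2804
NSD = 0.5443 uV/sqrt(Hz)

0.5443 uV/sqrt(Hz)


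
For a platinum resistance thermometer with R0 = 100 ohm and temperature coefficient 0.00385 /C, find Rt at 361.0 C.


The RTD equation: Rt = R0 * (1 + alpha * T).
Rt = 100 * (1 + 0.00385 * 361.0)
Rt = 100 * (1 + 1.38985)
Rt = 100 * 2.38985
Rt = 238.985 ohm

238.985 ohm


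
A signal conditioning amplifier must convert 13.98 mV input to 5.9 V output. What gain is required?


Gain = Vout / Vin (converting to same units).
G = 5.9 V / 13.98 mV
G = 5900.0 mV / 13.98 mV
G = 422.03

422.03


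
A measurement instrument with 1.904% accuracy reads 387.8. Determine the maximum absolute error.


Absolute error = (accuracy% / 100) * reading.
Error = (1.904 / 100) * 387.8
Error = 0.01904 * 387.8
Error = 7.3837

7.3837


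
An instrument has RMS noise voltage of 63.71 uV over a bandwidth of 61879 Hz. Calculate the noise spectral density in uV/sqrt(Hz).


Noise spectral density = Vrms / sqrt(BW).
NSD = 63.71 / sqrt(61879)
NSD = 63.71 / 248.7549
NSD = 0.2561 uV/sqrt(Hz)

0.2561 uV/sqrt(Hz)


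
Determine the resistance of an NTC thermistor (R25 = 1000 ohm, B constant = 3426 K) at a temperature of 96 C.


NTC thermistor equation: Rt = R25 * exp(B * (1/T - 1/T25)).
T in Kelvin: 369.15 K, T25 = 298.15 K
1/T - 1/T25 = 1/369.15 - 1/298.15 = -0.00064509
B * (1/T - 1/T25) = 3426 * -0.00064509 = -2.2101
Rt = 1000 * exp(-2.2101) = 109.7 ohm

109.7 ohm


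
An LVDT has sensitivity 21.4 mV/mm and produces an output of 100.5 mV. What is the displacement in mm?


Displacement = Vout / sensitivity.
d = 100.5 / 21.4
d = 4.696 mm

4.696 mm


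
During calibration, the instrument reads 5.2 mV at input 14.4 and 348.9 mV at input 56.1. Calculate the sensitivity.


Sensitivity = (y2 - y1) / (x2 - x1).
S = (348.9 - 5.2) / (56.1 - 14.4)
S = 343.7 / 41.7
S = 8.2422 mV/unit

8.2422 mV/unit


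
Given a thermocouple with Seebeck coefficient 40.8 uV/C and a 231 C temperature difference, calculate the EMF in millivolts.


The thermocouple output V = sensitivity * dT.
V = 40.8 uV/C * 231 C
V = 9424.8 uV
V = 9.425 mV

9.425 mV


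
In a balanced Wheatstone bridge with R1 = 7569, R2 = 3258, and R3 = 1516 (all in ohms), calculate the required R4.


At balance: R1*R4 = R2*R3, so R4 = R2*R3/R1.
R4 = 3258 * 1516 / 7569
R4 = 4939128 / 7569
R4 = 652.55 ohm

652.55 ohm


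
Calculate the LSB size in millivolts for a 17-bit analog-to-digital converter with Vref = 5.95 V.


The resolution (LSB) of an ADC is Vref / 2^n.
LSB = 5.95 / 2^17
LSB = 5.95 / 131072
LSB = 4.539e-05 V = 0.0453949 mV

0.0453949 mV


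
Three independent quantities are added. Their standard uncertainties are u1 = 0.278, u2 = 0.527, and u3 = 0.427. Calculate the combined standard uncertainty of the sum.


For a sum of independent quantities, uc = sqrt(u1^2 + u2^2 + u3^2).
uc = sqrt(0.278^2 + 0.527^2 + 0.427^2)
uc = sqrt(0.077284 + 0.277729 + 0.182329)
uc = 0.733

0.733


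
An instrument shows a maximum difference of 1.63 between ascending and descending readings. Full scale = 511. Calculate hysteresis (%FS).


Hysteresis = (max difference / full scale) * 100%.
H = (1.63 / 511) * 100
H = 0.319 %FS

0.319 %FS


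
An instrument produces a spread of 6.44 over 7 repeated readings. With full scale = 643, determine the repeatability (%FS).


Repeatability = (spread / full scale) * 100%.
R = (6.44 / 643) * 100
R = 1.002 %FS

1.002 %FS


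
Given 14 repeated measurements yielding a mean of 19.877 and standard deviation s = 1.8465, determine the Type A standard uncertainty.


The standard uncertainty for Type A evaluation is u = s / sqrt(n).
u = 1.8465 / sqrt(14)
u = 1.8465 / 3.7417
u = 0.4935

0.4935


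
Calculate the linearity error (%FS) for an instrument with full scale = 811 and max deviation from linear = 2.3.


Linearity error = (max deviation / full scale) * 100%.
Linearity = (2.3 / 811) * 100
Linearity = 0.284 %FS

0.284 %FS


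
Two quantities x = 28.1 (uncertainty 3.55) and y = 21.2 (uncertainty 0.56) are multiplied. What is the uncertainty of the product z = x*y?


For a product z = x*y, the relative uncertainty is:
uz/z = sqrt((ux/x)^2 + (uy/y)^2)
Relative uncertainties: ux/x = 3.55/28.1 = 0.126335
uy/y = 0.56/21.2 = 0.026415
z = 28.1 * 21.2 = 595.7
uz = 595.7 * sqrt(0.126335^2 + 0.026415^2) = 76.888

76.888


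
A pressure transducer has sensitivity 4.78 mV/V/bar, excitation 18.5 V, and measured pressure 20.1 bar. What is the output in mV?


Output = sensitivity * Vex * P.
Vout = 4.78 * 18.5 * 20.1
Vout = 88.43 * 20.1
Vout = 1777.44 mV

1777.44 mV


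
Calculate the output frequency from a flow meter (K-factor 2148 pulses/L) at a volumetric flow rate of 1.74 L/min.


Frequency = K * Q / 60 (converting L/min to L/s).
f = 2148 * 1.74 / 60
f = 3737.52 / 60
f = 62.29 Hz

62.29 Hz


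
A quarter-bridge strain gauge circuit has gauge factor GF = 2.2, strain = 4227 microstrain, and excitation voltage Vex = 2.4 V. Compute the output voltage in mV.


Quarter bridge output: Vout = (GF * epsilon * Vex) / 4.
Vout = (2.2 * 4227e-6 * 2.4) / 4
Vout = 0.02231856 / 4 V
Vout = 0.00557964 V = 5.5796 mV

5.5796 mV


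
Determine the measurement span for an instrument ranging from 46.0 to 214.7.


Span = upper range - lower range.
Span = 214.7 - (46.0)
Span = 168.7

168.7


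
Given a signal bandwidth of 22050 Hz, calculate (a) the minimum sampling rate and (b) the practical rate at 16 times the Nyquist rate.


By Nyquist theorem, fs_min = 2 * fmax.
fs_min = 2 * 22050 = 44100 Hz
Practical rate = 16 * fs_min = 16 * 44100 = 705600 Hz

fs_min = 44100 Hz, fs_practical = 705600 Hz


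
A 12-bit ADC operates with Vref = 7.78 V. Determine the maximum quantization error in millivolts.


The maximum quantization error is +/- LSB/2.
LSB = Vref / 2^n = 7.78 / 4096 = 0.00189941 V
Max error = LSB / 2 = 0.00189941 / 2 = 0.00094971 V
Max error = 0.9497 mV

0.9497 mV


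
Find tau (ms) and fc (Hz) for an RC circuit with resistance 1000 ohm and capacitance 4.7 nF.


Time constant: tau = R * C.
tau = 1000 * 4.70e-09 = 4.7e-06 s
tau = 0.0047 ms
Cutoff frequency: fc = 1 / (2*pi*R*C).
fc = 1 / (2*pi*4.7e-06) = 33862.75 Hz

tau = 0.0047 ms, fc = 33862.75 Hz


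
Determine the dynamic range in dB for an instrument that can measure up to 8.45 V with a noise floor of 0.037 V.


Dynamic range = 20 * log10(Vmax / Vnoise).
DR = 20 * log10(8.45 / 0.037)
DR = 20 * log10(228.38)
DR = 47.17 dB

47.17 dB


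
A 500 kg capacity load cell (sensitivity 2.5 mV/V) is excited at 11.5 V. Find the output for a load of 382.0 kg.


Vout = rated_output * Vex * (load / capacity).
Vout = 2.5 * 11.5 * (382.0 / 500)
Vout = 2.5 * 11.5 * 0.764
Vout = 21.965 mV

21.965 mV


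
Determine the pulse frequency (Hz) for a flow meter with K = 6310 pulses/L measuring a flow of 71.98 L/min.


Frequency = K * Q / 60 (converting L/min to L/s).
f = 6310 * 71.98 / 60
f = 454193.8 / 60
f = 7569.9 Hz

7569.9 Hz


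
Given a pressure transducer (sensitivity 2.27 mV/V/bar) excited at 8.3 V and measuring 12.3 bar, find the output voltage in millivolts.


Output = sensitivity * Vex * P.
Vout = 2.27 * 8.3 * 12.3
Vout = 18.841 * 12.3
Vout = 231.74 mV

231.74 mV


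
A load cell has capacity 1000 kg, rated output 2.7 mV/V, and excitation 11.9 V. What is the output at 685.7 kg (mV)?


Vout = rated_output * Vex * (load / capacity).
Vout = 2.7 * 11.9 * (685.7 / 1000)
Vout = 2.7 * 11.9 * 0.6857
Vout = 22.032 mV

22.032 mV


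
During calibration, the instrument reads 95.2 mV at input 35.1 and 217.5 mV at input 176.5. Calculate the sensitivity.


Sensitivity = (y2 - y1) / (x2 - x1).
S = (217.5 - 95.2) / (176.5 - 35.1)
S = 122.3 / 141.4
S = 0.8649 mV/unit

0.8649 mV/unit


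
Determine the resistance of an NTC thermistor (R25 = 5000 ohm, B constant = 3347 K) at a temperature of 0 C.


NTC thermistor equation: Rt = R25 * exp(B * (1/T - 1/T25)).
T in Kelvin: 273.15 K, T25 = 298.15 K
1/T - 1/T25 = 1/273.15 - 1/298.15 = 0.00030698
B * (1/T - 1/T25) = 3347 * 0.00030698 = 1.0274
Rt = 5000 * exp(1.0274) = 13969.6 ohm

13969.6 ohm


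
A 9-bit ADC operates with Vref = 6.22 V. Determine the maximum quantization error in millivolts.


The maximum quantization error is +/- LSB/2.
LSB = Vref / 2^n = 6.22 / 512 = 0.01214844 V
Max error = LSB / 2 = 0.01214844 / 2 = 0.00607422 V
Max error = 6.0742 mV

6.0742 mV


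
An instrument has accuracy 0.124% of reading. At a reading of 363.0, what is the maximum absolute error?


Absolute error = (accuracy% / 100) * reading.
Error = (0.124 / 100) * 363.0
Error = 0.00124 * 363.0
Error = 0.4501

0.4501


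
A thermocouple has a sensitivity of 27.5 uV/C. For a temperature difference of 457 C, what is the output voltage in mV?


The thermocouple output V = sensitivity * dT.
V = 27.5 uV/C * 457 C
V = 12567.5 uV
V = 12.568 mV

12.568 mV


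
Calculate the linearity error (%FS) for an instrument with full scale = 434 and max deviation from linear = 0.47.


Linearity error = (max deviation / full scale) * 100%.
Linearity = (0.47 / 434) * 100
Linearity = 0.108 %FS

0.108 %FS


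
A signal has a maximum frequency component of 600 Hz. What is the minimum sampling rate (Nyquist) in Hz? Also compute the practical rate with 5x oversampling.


By Nyquist theorem, fs_min = 2 * fmax.
fs_min = 2 * 600 = 1200 Hz
Practical rate = 5 * fs_min = 5 * 1200 = 6000 Hz

fs_min = 1200 Hz, fs_practical = 6000 Hz


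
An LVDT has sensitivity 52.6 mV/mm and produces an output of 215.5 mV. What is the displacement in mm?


Displacement = Vout / sensitivity.
d = 215.5 / 52.6
d = 4.097 mm

4.097 mm


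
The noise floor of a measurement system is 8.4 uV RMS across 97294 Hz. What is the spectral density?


Noise spectral density = Vrms / sqrt(BW).
NSD = 8.4 / sqrt(97294)
NSD = 8.4 / 311.9199
NSD = 0.0269 uV/sqrt(Hz)

0.0269 uV/sqrt(Hz)


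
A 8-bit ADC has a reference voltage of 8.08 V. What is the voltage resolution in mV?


The resolution (LSB) of an ADC is Vref / 2^n.
LSB = 8.08 / 2^8
LSB = 8.08 / 256
LSB = 0.0315625 V = 31.5625 mV

31.5625 mV


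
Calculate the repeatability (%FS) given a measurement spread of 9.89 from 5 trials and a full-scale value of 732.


Repeatability = (spread / full scale) * 100%.
R = (9.89 / 732) * 100
R = 1.351 %FS

1.351 %FS


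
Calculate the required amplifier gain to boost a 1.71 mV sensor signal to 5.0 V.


Gain = Vout / Vin (converting to same units).
G = 5.0 V / 1.71 mV
G = 5000.0 mV / 1.71 mV
G = 2923.98

2923.98


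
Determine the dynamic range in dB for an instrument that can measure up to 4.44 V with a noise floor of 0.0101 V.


Dynamic range = 20 * log10(Vmax / Vnoise).
DR = 20 * log10(4.44 / 0.0101)
DR = 20 * log10(439.6)
DR = 52.86 dB

52.86 dB


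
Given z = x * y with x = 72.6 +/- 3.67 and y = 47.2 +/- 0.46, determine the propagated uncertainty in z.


For a product z = x*y, the relative uncertainty is:
uz/z = sqrt((ux/x)^2 + (uy/y)^2)
Relative uncertainties: ux/x = 3.67/72.6 = 0.050551
uy/y = 0.46/47.2 = 0.009746
z = 72.6 * 47.2 = 3426.7
uz = 3426.7 * sqrt(0.050551^2 + 0.009746^2) = 176.414

176.414


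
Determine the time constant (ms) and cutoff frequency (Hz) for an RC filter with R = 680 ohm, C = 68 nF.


Time constant: tau = R * C.
tau = 680 * 6.80e-08 = 4.624e-05 s
tau = 0.0462 ms
Cutoff frequency: fc = 1 / (2*pi*R*C).
fc = 1 / (2*pi*4.624e-05) = 3441.93 Hz

tau = 0.0462 ms, fc = 3441.93 Hz


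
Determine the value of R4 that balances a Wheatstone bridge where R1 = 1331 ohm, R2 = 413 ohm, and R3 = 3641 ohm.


At balance: R1*R4 = R2*R3, so R4 = R2*R3/R1.
R4 = 413 * 3641 / 1331
R4 = 1503733 / 1331
R4 = 1129.78 ohm

1129.78 ohm


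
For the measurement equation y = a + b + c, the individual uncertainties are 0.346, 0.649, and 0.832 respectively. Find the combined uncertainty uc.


For a sum of independent quantities, uc = sqrt(u1^2 + u2^2 + u3^2).
uc = sqrt(0.346^2 + 0.649^2 + 0.832^2)
uc = sqrt(0.119716 + 0.421201 + 0.692224)
uc = 1.1105

1.1105


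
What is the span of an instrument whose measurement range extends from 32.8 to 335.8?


Span = upper range - lower range.
Span = 335.8 - (32.8)
Span = 303.0

303.0


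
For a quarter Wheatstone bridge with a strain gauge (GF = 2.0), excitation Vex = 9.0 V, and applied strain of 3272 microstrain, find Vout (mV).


Quarter bridge output: Vout = (GF * epsilon * Vex) / 4.
Vout = (2.0 * 3272e-6 * 9.0) / 4
Vout = 0.058896 / 4 V
Vout = 0.014724 V = 14.724 mV

14.724 mV


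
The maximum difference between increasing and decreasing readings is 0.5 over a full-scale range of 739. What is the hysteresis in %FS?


Hysteresis = (max difference / full scale) * 100%.
H = (0.5 / 739) * 100
H = 0.068 %FS

0.068 %FS


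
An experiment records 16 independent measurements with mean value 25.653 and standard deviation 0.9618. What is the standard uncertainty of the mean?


The standard uncertainty for Type A evaluation is u = s / sqrt(n).
u = 0.9618 / sqrt(16)
u = 0.9618 / 4.0
u = 0.2404

0.2404


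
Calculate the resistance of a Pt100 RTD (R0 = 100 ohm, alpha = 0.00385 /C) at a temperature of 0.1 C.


The RTD equation: Rt = R0 * (1 + alpha * T).
Rt = 100 * (1 + 0.00385 * 0.1)
Rt = 100 * (1 + 0.000385)
Rt = 100 * 1.000385
Rt = 100.039 ohm

100.039 ohm


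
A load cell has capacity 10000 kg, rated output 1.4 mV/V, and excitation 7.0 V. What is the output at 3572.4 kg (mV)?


Vout = rated_output * Vex * (load / capacity).
Vout = 1.4 * 7.0 * (3572.4 / 10000)
Vout = 1.4 * 7.0 * 0.35724
Vout = 3.501 mV

3.501 mV


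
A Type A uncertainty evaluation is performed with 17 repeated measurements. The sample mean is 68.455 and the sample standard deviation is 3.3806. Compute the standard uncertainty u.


The standard uncertainty for Type A evaluation is u = s / sqrt(n).
u = 3.3806 / sqrt(17)
u = 3.3806 / 4.1231
u = 0.8199

0.8199


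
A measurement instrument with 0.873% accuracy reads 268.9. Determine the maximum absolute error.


Absolute error = (accuracy% / 100) * reading.
Error = (0.873 / 100) * 268.9
Error = 0.00873 * 268.9
Error = 2.3475

2.3475


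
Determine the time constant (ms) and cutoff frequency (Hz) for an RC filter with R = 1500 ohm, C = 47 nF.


Time constant: tau = R * C.
tau = 1500 * 4.70e-08 = 7.05e-05 s
tau = 0.0705 ms
Cutoff frequency: fc = 1 / (2*pi*R*C).
fc = 1 / (2*pi*7.05e-05) = 2257.52 Hz

tau = 0.0705 ms, fc = 2257.52 Hz


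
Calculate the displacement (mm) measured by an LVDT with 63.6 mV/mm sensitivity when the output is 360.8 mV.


Displacement = Vout / sensitivity.
d = 360.8 / 63.6
d = 5.673 mm

5.673 mm


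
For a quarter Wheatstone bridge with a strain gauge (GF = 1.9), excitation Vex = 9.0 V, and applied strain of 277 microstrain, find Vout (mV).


Quarter bridge output: Vout = (GF * epsilon * Vex) / 4.
Vout = (1.9 * 277e-6 * 9.0) / 4
Vout = 0.0047367 / 4 V
Vout = 0.00118417 V = 1.1842 mV

1.1842 mV


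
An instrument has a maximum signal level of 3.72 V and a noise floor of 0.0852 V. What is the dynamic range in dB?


Dynamic range = 20 * log10(Vmax / Vnoise).
DR = 20 * log10(3.72 / 0.0852)
DR = 20 * log10(43.66)
DR = 32.8 dB

32.8 dB


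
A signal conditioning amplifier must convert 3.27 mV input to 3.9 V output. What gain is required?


Gain = Vout / Vin (converting to same units).
G = 3.9 V / 3.27 mV
G = 3900.0 mV / 3.27 mV
G = 1192.66

1192.66


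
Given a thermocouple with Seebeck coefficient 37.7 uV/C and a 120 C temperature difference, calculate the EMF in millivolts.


The thermocouple output V = sensitivity * dT.
V = 37.7 uV/C * 120 C
V = 4524.0 uV
V = 4.524 mV

4.524 mV


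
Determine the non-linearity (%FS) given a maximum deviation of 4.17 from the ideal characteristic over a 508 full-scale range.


Linearity error = (max deviation / full scale) * 100%.
Linearity = (4.17 / 508) * 100
Linearity = 0.821 %FS

0.821 %FS


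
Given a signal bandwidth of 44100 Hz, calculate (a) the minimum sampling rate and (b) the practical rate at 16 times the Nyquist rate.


By Nyquist theorem, fs_min = 2 * fmax.
fs_min = 2 * 44100 = 88200 Hz
Practical rate = 16 * fs_min = 16 * 88200 = 1411200 Hz

fs_min = 88200 Hz, fs_practical = 1411200 Hz


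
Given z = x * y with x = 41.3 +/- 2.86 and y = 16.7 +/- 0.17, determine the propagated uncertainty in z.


For a product z = x*y, the relative uncertainty is:
uz/z = sqrt((ux/x)^2 + (uy/y)^2)
Relative uncertainties: ux/x = 2.86/41.3 = 0.069249
uy/y = 0.17/16.7 = 0.01018
z = 41.3 * 16.7 = 689.7
uz = 689.7 * sqrt(0.069249^2 + 0.01018^2) = 48.275

48.275


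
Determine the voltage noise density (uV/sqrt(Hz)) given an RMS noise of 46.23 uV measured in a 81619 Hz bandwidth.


Noise spectral density = Vrms / sqrt(BW).
NSD = 46.23 / sqrt(81619)
NSD = 46.23 / 285.6904
NSD = 0.1618 uV/sqrt(Hz)

0.1618 uV/sqrt(Hz)


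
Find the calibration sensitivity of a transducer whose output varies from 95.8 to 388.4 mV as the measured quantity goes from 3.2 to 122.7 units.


Sensitivity = (y2 - y1) / (x2 - x1).
S = (388.4 - 95.8) / (122.7 - 3.2)
S = 292.6 / 119.5
S = 2.4485 mV/unit

2.4485 mV/unit


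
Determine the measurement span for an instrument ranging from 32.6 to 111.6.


Span = upper range - lower range.
Span = 111.6 - (32.6)
Span = 79.0

79.0


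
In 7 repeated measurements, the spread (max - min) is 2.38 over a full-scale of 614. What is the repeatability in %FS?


Repeatability = (spread / full scale) * 100%.
R = (2.38 / 614) * 100
R = 0.388 %FS

0.388 %FS


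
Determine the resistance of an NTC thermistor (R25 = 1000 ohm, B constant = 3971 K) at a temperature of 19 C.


NTC thermistor equation: Rt = R25 * exp(B * (1/T - 1/T25)).
T in Kelvin: 292.15 K, T25 = 298.15 K
1/T - 1/T25 = 1/292.15 - 1/298.15 = 6.888e-05
B * (1/T - 1/T25) = 3971 * 6.888e-05 = 0.2735
Rt = 1000 * exp(0.2735) = 1314.6 ohm

1314.6 ohm


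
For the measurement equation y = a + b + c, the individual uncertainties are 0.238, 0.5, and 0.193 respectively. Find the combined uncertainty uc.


For a sum of independent quantities, uc = sqrt(u1^2 + u2^2 + u3^2).
uc = sqrt(0.238^2 + 0.5^2 + 0.193^2)
uc = sqrt(0.056644 + 0.25 + 0.037249)
uc = 0.5864

0.5864


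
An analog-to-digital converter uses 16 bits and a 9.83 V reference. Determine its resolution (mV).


The resolution (LSB) of an ADC is Vref / 2^n.
LSB = 9.83 / 2^16
LSB = 9.83 / 65536
LSB = 0.00014999 V = 0.1499939 mV

0.1499939 mV


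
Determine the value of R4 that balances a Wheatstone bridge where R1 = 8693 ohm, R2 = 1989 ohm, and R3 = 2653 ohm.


At balance: R1*R4 = R2*R3, so R4 = R2*R3/R1.
R4 = 1989 * 2653 / 8693
R4 = 5276817 / 8693
R4 = 607.02 ohm

607.02 ohm


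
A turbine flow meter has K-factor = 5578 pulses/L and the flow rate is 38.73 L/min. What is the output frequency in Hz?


Frequency = K * Q / 60 (converting L/min to L/s).
f = 5578 * 38.73 / 60
f = 216035.94 / 60
f = 3600.6 Hz

3600.6 Hz


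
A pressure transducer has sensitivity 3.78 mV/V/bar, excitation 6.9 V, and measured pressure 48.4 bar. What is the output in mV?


Output = sensitivity * Vex * P.
Vout = 3.78 * 6.9 * 48.4
Vout = 26.082 * 48.4
Vout = 1262.37 mV

1262.37 mV


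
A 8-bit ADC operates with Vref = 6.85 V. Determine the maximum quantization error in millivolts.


The maximum quantization error is +/- LSB/2.
LSB = Vref / 2^n = 6.85 / 256 = 0.02675781 V
Max error = LSB / 2 = 0.02675781 / 2 = 0.01337891 V
Max error = 13.3789 mV

13.3789 mV


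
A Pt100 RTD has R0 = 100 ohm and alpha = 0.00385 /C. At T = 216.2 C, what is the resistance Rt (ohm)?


The RTD equation: Rt = R0 * (1 + alpha * T).
Rt = 100 * (1 + 0.00385 * 216.2)
Rt = 100 * (1 + 0.83237)
Rt = 100 * 1.83237
Rt = 183.237 ohm

183.237 ohm


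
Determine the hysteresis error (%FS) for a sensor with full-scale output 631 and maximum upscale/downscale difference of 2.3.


Hysteresis = (max difference / full scale) * 100%.
H = (2.3 / 631) * 100
H = 0.365 %FS

0.365 %FS


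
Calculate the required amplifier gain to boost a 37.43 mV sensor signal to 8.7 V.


Gain = Vout / Vin (converting to same units).
G = 8.7 V / 37.43 mV
G = 8700.0 mV / 37.43 mV
G = 232.43

232.43


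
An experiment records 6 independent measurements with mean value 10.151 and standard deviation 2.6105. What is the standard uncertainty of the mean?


The standard uncertainty for Type A evaluation is u = s / sqrt(n).
u = 2.6105 / sqrt(6)
u = 2.6105 / 2.4495
u = 1.0657

1.0657


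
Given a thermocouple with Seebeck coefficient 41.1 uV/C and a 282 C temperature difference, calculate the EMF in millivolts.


The thermocouple output V = sensitivity * dT.
V = 41.1 uV/C * 282 C
V = 11590.2 uV
V = 11.59 mV

11.59 mV


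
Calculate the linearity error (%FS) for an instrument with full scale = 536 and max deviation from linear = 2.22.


Linearity error = (max deviation / full scale) * 100%.
Linearity = (2.22 / 536) * 100
Linearity = 0.414 %FS

0.414 %FS


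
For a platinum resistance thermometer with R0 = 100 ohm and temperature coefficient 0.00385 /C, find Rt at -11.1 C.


The RTD equation: Rt = R0 * (1 + alpha * T).
Rt = 100 * (1 + 0.00385 * -11.1)
Rt = 100 * (1 + -0.042735)
Rt = 100 * 0.957265
Rt = 95.727 ohm

95.727 ohm


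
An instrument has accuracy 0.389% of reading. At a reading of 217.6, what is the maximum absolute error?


Absolute error = (accuracy% / 100) * reading.
Error = (0.389 / 100) * 217.6
Error = 0.00389 * 217.6
Error = 0.8465

0.8465


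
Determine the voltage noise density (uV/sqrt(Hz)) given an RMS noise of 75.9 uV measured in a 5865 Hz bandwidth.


Noise spectral density = Vrms / sqrt(BW).
NSD = 75.9 / sqrt(5865)
NSD = 75.9 / 76.5833
NSD = 0.9911 uV/sqrt(Hz)

0.9911 uV/sqrt(Hz)


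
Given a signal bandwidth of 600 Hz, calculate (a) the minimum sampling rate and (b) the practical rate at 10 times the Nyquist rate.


By Nyquist theorem, fs_min = 2 * fmax.
fs_min = 2 * 600 = 1200 Hz
Practical rate = 10 * fs_min = 10 * 1200 = 12000 Hz

fs_min = 1200 Hz, fs_practical = 12000 Hz


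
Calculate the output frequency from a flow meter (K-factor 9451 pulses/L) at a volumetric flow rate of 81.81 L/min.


Frequency = K * Q / 60 (converting L/min to L/s).
f = 9451 * 81.81 / 60
f = 773186.31 / 60
f = 12886.44 Hz

12886.44 Hz


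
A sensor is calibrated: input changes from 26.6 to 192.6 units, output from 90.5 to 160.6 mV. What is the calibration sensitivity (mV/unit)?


Sensitivity = (y2 - y1) / (x2 - x1).
S = (160.6 - 90.5) / (192.6 - 26.6)
S = 70.1 / 166.0
S = 0.4223 mV/unit

0.4223 mV/unit
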